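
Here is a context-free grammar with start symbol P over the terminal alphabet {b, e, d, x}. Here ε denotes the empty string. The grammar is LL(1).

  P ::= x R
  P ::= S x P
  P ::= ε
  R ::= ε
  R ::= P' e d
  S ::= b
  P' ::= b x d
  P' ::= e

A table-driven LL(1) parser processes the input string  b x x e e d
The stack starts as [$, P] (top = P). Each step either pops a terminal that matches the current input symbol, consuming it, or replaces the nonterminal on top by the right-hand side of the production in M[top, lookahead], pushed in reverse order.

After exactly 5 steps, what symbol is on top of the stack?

step 1: stack=$ P  input=b x x e e d $  — expand P ::= S x P
step 2: stack=$ P x S  input=b x x e e d $  — expand S ::= b
step 3: stack=$ P x b  input=b x x e e d $  — match b
step 4: stack=$ P x  input=x x e e d $  — match x
step 5: stack=$ P  input=x e e d $  — expand P ::= x R
Stack after step 5: $ R x (top = x).

x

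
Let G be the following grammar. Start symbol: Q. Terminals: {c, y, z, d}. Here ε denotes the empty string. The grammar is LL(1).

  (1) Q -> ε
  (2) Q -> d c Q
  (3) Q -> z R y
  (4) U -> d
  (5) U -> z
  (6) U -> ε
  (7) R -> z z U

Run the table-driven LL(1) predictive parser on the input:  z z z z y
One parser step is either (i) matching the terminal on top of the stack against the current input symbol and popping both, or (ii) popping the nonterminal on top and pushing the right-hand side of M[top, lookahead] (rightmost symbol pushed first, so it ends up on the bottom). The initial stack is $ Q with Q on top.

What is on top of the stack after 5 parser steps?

U

     Stack      Input        Action
  1  $ Q        z z z z y $  expand Q -> z R y
  2  $ y R z    z z z z y $  match z
  3  $ y R      z z z y $    expand R -> z z U
  4  $ y U z z  z z z y $    match z
  5  $ y U z    z z y $      match z
Stack after step 5: $ y U (top = U).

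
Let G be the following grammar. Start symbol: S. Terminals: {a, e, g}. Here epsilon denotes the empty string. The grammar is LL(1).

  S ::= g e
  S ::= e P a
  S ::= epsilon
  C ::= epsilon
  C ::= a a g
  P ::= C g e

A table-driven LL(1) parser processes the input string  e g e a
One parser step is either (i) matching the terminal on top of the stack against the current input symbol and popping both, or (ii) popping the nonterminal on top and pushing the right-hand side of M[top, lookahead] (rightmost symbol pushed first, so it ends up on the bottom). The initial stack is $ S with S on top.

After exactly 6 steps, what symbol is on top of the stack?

a

step 1: stack=$ S  input=e g e a $  — expand S ::= e P a
step 2: stack=$ a P e  input=e g e a $  — match e
step 3: stack=$ a P  input=g e a $  — expand P ::= C g e
step 4: stack=$ a e g C  input=g e a $  — expand C ::= epsilon
step 5: stack=$ a e g  input=g e a $  — match g
step 6: stack=$ a e  input=e a $  — match e
Stack after step 6: $ a (top = a).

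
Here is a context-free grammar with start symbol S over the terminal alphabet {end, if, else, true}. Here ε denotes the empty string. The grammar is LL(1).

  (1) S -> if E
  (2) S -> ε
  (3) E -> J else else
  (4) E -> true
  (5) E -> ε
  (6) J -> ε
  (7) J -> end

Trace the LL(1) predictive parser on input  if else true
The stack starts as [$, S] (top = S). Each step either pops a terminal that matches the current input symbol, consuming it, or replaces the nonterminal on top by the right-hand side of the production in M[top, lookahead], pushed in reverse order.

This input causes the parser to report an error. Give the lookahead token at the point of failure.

     Stack          Input           Action
  1  $ S            if else true $  expand S -> if E
  2  $ E if         if else true $  match if
  3  $ E            else true $     expand E -> J else else
  4  $ else else J  else true $     expand J -> ε
  5  $ else else    else true $     match else
  6  $ else         true $          error: top is terminal else but lookahead is true

true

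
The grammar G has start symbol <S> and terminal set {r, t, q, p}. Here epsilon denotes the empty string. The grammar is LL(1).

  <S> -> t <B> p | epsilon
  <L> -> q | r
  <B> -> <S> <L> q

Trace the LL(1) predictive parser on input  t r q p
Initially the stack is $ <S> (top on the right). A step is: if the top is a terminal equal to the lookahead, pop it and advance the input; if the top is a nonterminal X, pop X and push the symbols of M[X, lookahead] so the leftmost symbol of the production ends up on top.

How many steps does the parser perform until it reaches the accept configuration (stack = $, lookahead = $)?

8

     Stack          Input      Action
  1  $ <S>          t r q p $  expand <S> -> t <B> p
  2  $ p <B> t      t r q p $  match t
  3  $ p <B>        r q p $    expand <B> -> <S> <L> q
  4  $ p q <L> <S>  r q p $    expand <S> -> epsilon
  5  $ p q <L>      r q p $    expand <L> -> r
  6  $ p q r        r q p $    match r
  7  $ p q          q p $      match q
  8  $ p            p $        match p
Accept reached after 8 steps.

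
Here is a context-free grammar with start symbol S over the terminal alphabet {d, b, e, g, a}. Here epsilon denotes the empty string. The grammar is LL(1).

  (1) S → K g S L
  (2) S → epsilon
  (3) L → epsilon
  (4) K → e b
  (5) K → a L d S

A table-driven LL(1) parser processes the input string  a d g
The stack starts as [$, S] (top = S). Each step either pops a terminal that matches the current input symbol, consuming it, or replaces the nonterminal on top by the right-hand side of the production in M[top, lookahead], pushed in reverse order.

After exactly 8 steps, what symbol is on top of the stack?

step 1: stack=$ S  input=a d g $  — expand S → K g S L
step 2: stack=$ L S g K  input=a d g $  — expand K → a L d S
step 3: stack=$ L S g S d L a  input=a d g $  — match a
step 4: stack=$ L S g S d L  input=d g $  — expand L → epsilon
step 5: stack=$ L S g S d  input=d g $  — match d
step 6: stack=$ L S g S  input=g $  — expand S → epsilon
step 7: stack=$ L S g  input=g $  — match g
step 8: stack=$ L S  input=$  — expand S → epsilon
Stack after step 8: $ L (top = L).

L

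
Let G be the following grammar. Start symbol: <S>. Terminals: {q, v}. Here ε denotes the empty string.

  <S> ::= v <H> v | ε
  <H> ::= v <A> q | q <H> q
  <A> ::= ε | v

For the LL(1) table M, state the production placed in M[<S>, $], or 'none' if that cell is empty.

FIRST(<S>) = {ε, v}
FIRST(<H>) = {q, v}
FIRST(<A>) = {ε, v}
FOLLOW(<S>) includes $ since <S> is the start symbol.
FOLLOW(<S>): <S> appears on no right-hand side. Thus FOLLOW(<S>) = {$}.
For <S> ::= v <H> v: FIRST(v <H> v) = {v}, so it goes in M[<S>, t] for t ∈ {v}.
For <S> ::= ε: FIRST(ε) = {ε}, so it goes in M[<S>, t] for t ∈ {}; since ε ∈ FIRST, also for every t ∈ FOLLOW(<S>) = {$}.

<S> ::= ε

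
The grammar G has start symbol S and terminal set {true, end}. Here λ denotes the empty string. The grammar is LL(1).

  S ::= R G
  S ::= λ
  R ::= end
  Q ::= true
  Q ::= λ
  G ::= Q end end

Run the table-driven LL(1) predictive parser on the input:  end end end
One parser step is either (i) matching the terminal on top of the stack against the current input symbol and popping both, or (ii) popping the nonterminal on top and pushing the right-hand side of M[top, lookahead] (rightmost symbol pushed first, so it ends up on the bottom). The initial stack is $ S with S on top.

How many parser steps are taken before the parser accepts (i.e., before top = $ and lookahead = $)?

7

     Stack        Input          Action
  1  $ S          end end end $  expand S ::= R G
  2  $ G R        end end end $  expand R ::= end
  3  $ G end      end end end $  match end
  4  $ G          end end $      expand G ::= Q end end
  5  $ end end Q  end end $      expand Q ::= λ
  6  $ end end    end end $      match end
  7  $ end        end $          match end
Accept reached after 7 steps.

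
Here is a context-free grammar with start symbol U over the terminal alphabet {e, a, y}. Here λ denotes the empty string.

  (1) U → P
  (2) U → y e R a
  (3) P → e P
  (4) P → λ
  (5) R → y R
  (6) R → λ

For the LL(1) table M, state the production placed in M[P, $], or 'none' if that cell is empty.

FIRST(P): from P→e P we get {e}; from P→λ we get {λ}. So FIRST(P) = {λ, e}.
FIRST(R): from R→y R we get {y}; from R→λ we get {λ}. So FIRST(R) = {λ, y}.
FIRST(U): from U→P we get {λ, e}; from U→y e R a we get {y}. So FIRST(U) = {λ, e, y}.
FOLLOW(U) includes $ since U is the start symbol.
FOLLOW(U): U appears on no right-hand side. Thus FOLLOW(U) = {$}.
FOLLOW(P): in U→P, the suffix after P is empty, so FOLLOW(P) ⊇ FOLLOW(U) = {$}; in P→e P, the suffix after P is empty (adds nothing new). Thus FOLLOW(P) = {$}.
For P → e P: FIRST(e P) = {e}, so it goes in M[P, t] for t ∈ {e}.
For P → λ: FIRST(λ) = {λ}, so it goes in M[P, t] for t ∈ {}; since λ ∈ FIRST, also for every t ∈ FOLLOW(P) = {$}.

P → λ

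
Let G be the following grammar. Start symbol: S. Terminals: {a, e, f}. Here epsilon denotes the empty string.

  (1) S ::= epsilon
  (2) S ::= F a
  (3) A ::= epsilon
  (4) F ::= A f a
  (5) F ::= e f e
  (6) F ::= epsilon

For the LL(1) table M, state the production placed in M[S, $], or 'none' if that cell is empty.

S ::= epsilon

FIRST(A): from A::=epsilon we get {epsilon}. So FIRST(A) = {epsilon}.
FIRST(F): from F::=A f a we get {f}; from F::=e f e we get {e}; from F::=epsilon we get {epsilon}. So FIRST(F) = {epsilon, e, f}.
FIRST(S): from S::=epsilon we get {epsilon}; from S::=F a we get {a, e, f}. So FIRST(S) = {epsilon, a, e, f}.
FOLLOW(S) includes $ since S is the start symbol.
FOLLOW(S): S appears on no right-hand side. Thus FOLLOW(S) = {$}.
For S ::= epsilon: FIRST(epsilon) = {epsilon}, so it goes in M[S, t] for t ∈ {}; since epsilon ∈ FIRST, also for every t ∈ FOLLOW(S) = {$}.
For S ::= F a: FIRST(F a) = {a, e, f}, so it goes in M[S, t] for t ∈ {a, e, f}.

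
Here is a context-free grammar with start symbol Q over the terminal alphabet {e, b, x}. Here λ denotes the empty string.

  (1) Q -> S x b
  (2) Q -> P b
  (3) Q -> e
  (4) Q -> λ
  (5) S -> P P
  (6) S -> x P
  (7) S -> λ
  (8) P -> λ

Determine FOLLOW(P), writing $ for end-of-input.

FIRST(P) = {λ}
FIRST(S) = {λ, x}  (via P P)
FIRST(Q) = {λ, b, e, x}  (via S x b, P b)
FOLLOW(Q) includes $ since Q is the start symbol.
FOLLOW(Q): Q appears on no right-hand side. Thus FOLLOW(Q) = {$}.
FOLLOW(S): in Q->S x b, S is followed by x b with FIRST {x}. Thus FOLLOW(S) = {x}.
FOLLOW(P): in Q->P b, P is followed by b with FIRST {b}; in S->P P (occurrence 1), P is followed by P with FIRST {λ}; in S->P P (occurrence 1), the suffix after P is nullable, so FOLLOW(P) ⊇ FOLLOW(S) = {x}; in S->P P (occurrence 2), the suffix after P is empty, so FOLLOW(P) ⊇ FOLLOW(S) = {x}; in S->x P, the suffix after P is empty, so FOLLOW(P) ⊇ FOLLOW(S) = {x}. Thus FOLLOW(P) = {b, x}.

{b, x}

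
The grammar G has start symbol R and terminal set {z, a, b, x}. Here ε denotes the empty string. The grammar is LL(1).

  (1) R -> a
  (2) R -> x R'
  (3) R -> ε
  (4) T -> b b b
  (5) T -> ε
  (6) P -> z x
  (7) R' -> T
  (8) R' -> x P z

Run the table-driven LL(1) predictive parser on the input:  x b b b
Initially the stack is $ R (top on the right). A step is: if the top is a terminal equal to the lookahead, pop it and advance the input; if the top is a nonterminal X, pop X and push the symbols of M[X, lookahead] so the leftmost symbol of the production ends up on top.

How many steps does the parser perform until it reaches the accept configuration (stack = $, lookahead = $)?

7

step 1: stack=$ R  input=x b b b $  — expand R -> x R'
step 2: stack=$ R' x  input=x b b b $  — match x
step 3: stack=$ R'  input=b b b $  — expand R' -> T
step 4: stack=$ T  input=b b b $  — expand T -> b b b
step 5: stack=$ b b b  input=b b b $  — match b
step 6: stack=$ b b  input=b b $  — match b
step 7: stack=$ b  input=b $  — match b
Accept reached after 7 steps.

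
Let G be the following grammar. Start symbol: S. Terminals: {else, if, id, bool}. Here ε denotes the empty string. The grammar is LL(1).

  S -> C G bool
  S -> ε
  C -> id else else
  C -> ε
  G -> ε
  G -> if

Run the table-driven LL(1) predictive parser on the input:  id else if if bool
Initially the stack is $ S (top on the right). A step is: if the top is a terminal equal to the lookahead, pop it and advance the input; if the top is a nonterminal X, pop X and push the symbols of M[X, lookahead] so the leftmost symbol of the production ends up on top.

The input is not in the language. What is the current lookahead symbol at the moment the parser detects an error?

if

     Stack                  Input                 Action
  1  $ S                    id else if if bool $  expand S -> C G bool
  2  $ bool G C             id else if if bool $  expand C -> id else else
  3  $ bool G else else id  id else if if bool $  match id
  4  $ bool G else else     else if if bool $     match else
  5  $ bool G else          if if bool $          error: top is terminal else but lookahead is if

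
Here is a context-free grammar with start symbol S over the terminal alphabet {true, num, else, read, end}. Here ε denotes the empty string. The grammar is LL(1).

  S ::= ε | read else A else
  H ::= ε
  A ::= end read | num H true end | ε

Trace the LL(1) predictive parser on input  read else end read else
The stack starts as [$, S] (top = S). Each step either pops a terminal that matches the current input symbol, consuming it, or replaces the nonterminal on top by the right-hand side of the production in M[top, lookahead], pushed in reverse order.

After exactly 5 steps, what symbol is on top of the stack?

step 1: stack=$ S  input=read else end read else $  — expand S ::= read else A else
step 2: stack=$ else A else read  input=read else end read else $  — match read
step 3: stack=$ else A else  input=else end read else $  — match else
step 4: stack=$ else A  input=end read else $  — expand A ::= end read
step 5: stack=$ else read end  input=end read else $  — match end
Stack after step 5: $ else read (top = read).

read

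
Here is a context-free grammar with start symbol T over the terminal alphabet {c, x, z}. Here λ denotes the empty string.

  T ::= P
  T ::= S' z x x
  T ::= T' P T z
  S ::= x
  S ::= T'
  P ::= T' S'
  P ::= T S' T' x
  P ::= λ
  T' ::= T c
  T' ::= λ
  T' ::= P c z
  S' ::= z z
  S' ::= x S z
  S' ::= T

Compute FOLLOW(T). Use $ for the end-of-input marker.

{$, c, x, z}

FIRST(T): from T::=P we get {λ, c, x, z}; from T::=S' z x x we get {c, x, z}; from T::=T' P T z we get {c, x, z}. So FIRST(T) = {λ, c, x, z}.
FIRST(S'): from S'::=z z we get {z}; from S'::=x S z we get {x}; from S'::=T we get {λ, c, x, z}. So FIRST(S') = {λ, c, x, z}.
FIRST(S): from S::=x we get {x}; from S::=T' we get {λ, c, x, z}. So FIRST(S) = {λ, c, x, z}.
FIRST(P): from P::=T' S' we get {λ, c, x, z}; from P::=T S' T' x we get {c, x, z}; from P::=λ we get {λ}. So FIRST(P) = {λ, c, x, z}.
FIRST(T'): from T'::=T c we get {c, x, z}; from T'::=λ we get {λ}; from T'::=P c z we get {c, x, z}. So FIRST(T') = {λ, c, x, z}.
FOLLOW(T) includes $ since T is the start symbol.
FOLLOW(S): in S'::=x S z, S is followed by z with FIRST {z}. Thus FOLLOW(S) = {z}.
FOLLOW(T): in T::=T' P T z, T is followed by z with FIRST {z}; in P::=T S' T' x, T is followed by S' T' x with FIRST {c, x, z}; in T'::=T c, T is followed by c with FIRST {c}; in S'::=T, the suffix after T is empty, so FOLLOW(T) ⊇ FOLLOW(S') = {$, c, x, z}. Thus FOLLOW(T) = {$, c, x, z}.
FOLLOW(P): in T::=P, the suffix after P is empty, so FOLLOW(P) ⊇ FOLLOW(T) = {$, c, x, z}; in T::=T' P T z, P is followed by T z with FIRST {c, x, z}; in T'::=P c z, P is followed by c z with FIRST {c}. Thus FOLLOW(P) = {$, c, x, z}.
FOLLOW(T'): in T::=T' P T z, T' is followed by P T z with FIRST {c, x, z}; in S::=T', the suffix after T' is empty, so FOLLOW(T') ⊇ FOLLOW(S) = {z}; in P::=T' S', T' is followed by S' with FIRST {λ, c, x, z}; in P::=T' S', the suffix after T' is nullable, so FOLLOW(T') ⊇ FOLLOW(P) = {$, c, x, z}; in P::=T S' T' x, T' is followed by x with FIRST {x}. Thus FOLLOW(T') = {$, c, x, z}.
FOLLOW(S'): in T::=S' z x x, S' is followed by z x x with FIRST {z}; in P::=T' S', the suffix after S' is empty, so FOLLOW(S') ⊇ FOLLOW(P) = {$, c, x, z}; in P::=T S' T' x, S' is followed by T' x with FIRST {c, x, z}. Thus FOLLOW(S') = {$, c, x, z}.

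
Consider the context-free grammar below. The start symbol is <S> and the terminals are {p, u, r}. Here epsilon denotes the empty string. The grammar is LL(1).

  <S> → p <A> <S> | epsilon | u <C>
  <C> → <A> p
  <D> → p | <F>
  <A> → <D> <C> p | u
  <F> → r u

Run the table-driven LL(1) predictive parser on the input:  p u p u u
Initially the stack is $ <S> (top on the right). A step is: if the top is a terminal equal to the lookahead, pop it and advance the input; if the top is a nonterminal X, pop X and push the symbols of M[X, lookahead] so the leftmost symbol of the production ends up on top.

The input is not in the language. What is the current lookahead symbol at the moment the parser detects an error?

step 1: stack=$ <S>  input=p u p u u $  — expand <S> → p <A> <S>
step 2: stack=$ <S> <A> p  input=p u p u u $  — match p
step 3: stack=$ <S> <A>  input=u p u u $  — expand <A> → u
step 4: stack=$ <S> u  input=u p u u $  — match u
step 5: stack=$ <S>  input=p u u $  — expand <S> → p <A> <S>
step 6: stack=$ <S> <A> p  input=p u u $  — match p
step 7: stack=$ <S> <A>  input=u u $  — expand <A> → u
step 8: stack=$ <S> u  input=u u $  — match u
step 9: stack=$ <S>  input=u $  — expand <S> → u <C>
step 10: stack=$ <C> u  input=u $  — match u
step 11: stack=$ <C>  input=$  — error: M[<C>, $] is empty

$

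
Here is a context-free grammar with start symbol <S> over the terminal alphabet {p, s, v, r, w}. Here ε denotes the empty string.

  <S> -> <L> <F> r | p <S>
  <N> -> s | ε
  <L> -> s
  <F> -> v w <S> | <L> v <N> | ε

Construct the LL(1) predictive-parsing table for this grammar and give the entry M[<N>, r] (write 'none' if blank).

<N> -> ε

FIRST(<N>) = {ε, s}
FIRST(<L>) = {s}
FIRST(<S>) = {p, s}  (via <L> <F> r)
FIRST(<F>) = {ε, s, v}  (via <L> v <N>)
FOLLOW(<S>) includes $ since <S> is the start symbol.
FOLLOW(<F>): in <S>-><L> <F> r, <F> is followed by r with FIRST {r}. Thus FOLLOW(<F>) = {r}.
FOLLOW(<N>): in <F>-><L> v <N>, the suffix after <N> is empty, so FOLLOW(<N>) ⊇ FOLLOW(<F>) = {r}. Thus FOLLOW(<N>) = {r}.
For <N> -> s: FIRST(s) = {s}, so it goes in M[<N>, t] for t ∈ {s}.
For <N> -> ε: FIRST(ε) = {ε}, so it goes in M[<N>, t] for t ∈ {}; since ε ∈ FIRST, also for every t ∈ FOLLOW(<N>) = {r}.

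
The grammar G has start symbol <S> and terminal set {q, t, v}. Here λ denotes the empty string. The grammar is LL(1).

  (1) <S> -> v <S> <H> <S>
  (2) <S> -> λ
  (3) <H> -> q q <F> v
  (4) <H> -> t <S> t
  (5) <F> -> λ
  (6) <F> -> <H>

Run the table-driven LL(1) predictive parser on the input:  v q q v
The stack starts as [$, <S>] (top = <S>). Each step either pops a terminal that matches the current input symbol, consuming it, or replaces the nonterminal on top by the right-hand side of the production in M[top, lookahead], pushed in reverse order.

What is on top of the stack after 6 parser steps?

     Stack            Input      Action
  1  $ <S>            v q q v $  expand <S> -> v <S> <H> <S>
  2  $ <S> <H> <S> v  v q q v $  match v
  3  $ <S> <H> <S>    q q v $    expand <S> -> λ
  4  $ <S> <H>        q q v $    expand <H> -> q q <F> v
  5  $ <S> v <F> q q  q q v $    match q
  6  $ <S> v <F> q    q v $      match q
Stack after step 6: $ <S> v <F> (top = <F>).

<F>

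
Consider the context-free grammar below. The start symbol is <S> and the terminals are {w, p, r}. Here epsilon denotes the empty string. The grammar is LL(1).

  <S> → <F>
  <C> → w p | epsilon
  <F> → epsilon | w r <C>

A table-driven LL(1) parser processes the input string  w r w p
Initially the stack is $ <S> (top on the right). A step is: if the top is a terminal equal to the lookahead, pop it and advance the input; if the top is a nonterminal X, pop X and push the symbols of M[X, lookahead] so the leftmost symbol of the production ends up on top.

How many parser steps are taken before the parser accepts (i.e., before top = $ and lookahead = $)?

7

     Stack      Input      Action
  1  $ <S>      w r w p $  expand <S> → <F>
  2  $ <F>      w r w p $  expand <F> → w r <C>
  3  $ <C> r w  w r w p $  match w
  4  $ <C> r    r w p $    match r
  5  $ <C>      w p $      expand <C> → w p
  6  $ p w      w p $      match w
  7  $ p        p $        match p
Accept reached after 7 steps.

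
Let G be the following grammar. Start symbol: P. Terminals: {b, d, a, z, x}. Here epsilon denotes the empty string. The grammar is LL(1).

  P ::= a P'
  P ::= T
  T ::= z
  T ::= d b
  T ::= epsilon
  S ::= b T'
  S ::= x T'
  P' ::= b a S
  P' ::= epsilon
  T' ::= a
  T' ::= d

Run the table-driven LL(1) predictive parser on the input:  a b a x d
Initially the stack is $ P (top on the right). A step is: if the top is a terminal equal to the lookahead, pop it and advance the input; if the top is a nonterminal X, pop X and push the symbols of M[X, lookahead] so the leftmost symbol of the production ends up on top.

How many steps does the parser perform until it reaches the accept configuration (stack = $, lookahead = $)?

     Stack    Input        Action
  1  $ P      a b a x d $  expand P ::= a P'
  2  $ P' a   a b a x d $  match a
  3  $ P'     b a x d $    expand P' ::= b a S
  4  $ S a b  b a x d $    match b
  5  $ S a    a x d $      match a
  6  $ S      x d $        expand S ::= x T'
  7  $ T' x   x d $        match x
  8  $ T'     d $          expand T' ::= d
  9  $ d      d $          match d
Accept reached after 9 steps.

9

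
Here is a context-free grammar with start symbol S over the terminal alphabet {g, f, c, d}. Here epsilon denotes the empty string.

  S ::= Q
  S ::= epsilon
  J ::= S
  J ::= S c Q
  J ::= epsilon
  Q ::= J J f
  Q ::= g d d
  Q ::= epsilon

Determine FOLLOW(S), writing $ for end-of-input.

{$, c, f, g}

FIRST(S): from S::=Q we get {epsilon, c, f, g}; from S::=epsilon we get {epsilon}. So FIRST(S) = {epsilon, c, f, g}.
FIRST(J): from J::=S we get {epsilon, c, f, g}; from J::=S c Q we get {c, f, g}; from J::=epsilon we get {epsilon}. So FIRST(J) = {epsilon, c, f, g}.
FIRST(Q): from Q::=J J f we get {c, f, g}; from Q::=g d d we get {g}; from Q::=epsilon we get {epsilon}. So FIRST(Q) = {epsilon, c, f, g}.
FOLLOW(S) includes $ since S is the start symbol.
FOLLOW(J): in Q::=J J f (occurrence 1), J is followed by J f with FIRST {c, f, g}; in Q::=J J f (occurrence 2), J is followed by f with FIRST {f}. Thus FOLLOW(J) = {c, f, g}.
FOLLOW(S): in J::=S, the suffix after S is empty, so FOLLOW(S) ⊇ FOLLOW(J) = {c, f, g}; in J::=S c Q, S is followed by c Q with FIRST {c}. Thus FOLLOW(S) = {$, c, f, g}.
FOLLOW(Q): in S::=Q, the suffix after Q is empty, so FOLLOW(Q) ⊇ FOLLOW(S) = {$, c, f, g}; in J::=S c Q, the suffix after Q is empty, so FOLLOW(Q) ⊇ FOLLOW(J) = {c, f, g}. Thus FOLLOW(Q) = {$, c, f, g}.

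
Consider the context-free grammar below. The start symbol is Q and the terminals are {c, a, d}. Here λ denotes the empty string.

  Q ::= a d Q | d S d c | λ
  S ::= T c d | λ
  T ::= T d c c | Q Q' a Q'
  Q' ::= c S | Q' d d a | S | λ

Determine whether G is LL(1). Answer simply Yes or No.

FIRST(Q) = {λ, a, d}
FIRST(S) = {λ, a, c, d}
FIRST(T) = {a, c, d}
FIRST(Q') = {λ, a, c, d}
FOLLOW(Q) = {$, a, c, d}
FOLLOW(S) = {a, c, d}
FOLLOW(T) = {c, d}
FOLLOW(Q') = {a, c, d}
Cell M[Q, a] receives both Q ::= a d Q and Q ::= λ — the grammar is not LL(1).

No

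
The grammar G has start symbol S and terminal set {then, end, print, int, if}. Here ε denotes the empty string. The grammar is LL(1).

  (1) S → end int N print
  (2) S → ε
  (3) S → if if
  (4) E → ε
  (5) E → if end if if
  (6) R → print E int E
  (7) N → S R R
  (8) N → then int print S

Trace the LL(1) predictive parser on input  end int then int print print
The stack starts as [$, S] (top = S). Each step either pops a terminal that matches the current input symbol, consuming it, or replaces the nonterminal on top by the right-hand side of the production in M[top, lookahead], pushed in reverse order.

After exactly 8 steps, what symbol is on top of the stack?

     Stack                     Input                           Action
  1  $ S                       end int then int print print $  expand S → end int N print
  2  $ print N int end         end int then int print print $  match end
  3  $ print N int             int then int print print $      match int
  4  $ print N                 then int print print $          expand N → then int print S
  5  $ print S print int then  then int print print $          match then
  6  $ print S print int       int print print $               match int
  7  $ print S print           print print $                   match print
  8  $ print S                 print $                         expand S → ε
Stack after step 8: $ print (top = print).

print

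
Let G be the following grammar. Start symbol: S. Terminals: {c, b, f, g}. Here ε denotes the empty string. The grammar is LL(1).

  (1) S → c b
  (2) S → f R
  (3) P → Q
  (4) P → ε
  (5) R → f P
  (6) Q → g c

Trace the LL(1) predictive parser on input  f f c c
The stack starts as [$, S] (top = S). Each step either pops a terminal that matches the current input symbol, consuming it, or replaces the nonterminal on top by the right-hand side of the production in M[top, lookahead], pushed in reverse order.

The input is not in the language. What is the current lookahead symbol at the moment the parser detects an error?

c

step 1: stack=$ S  input=f f c c $  — expand S → f R
step 2: stack=$ R f  input=f f c c $  — match f
step 3: stack=$ R  input=f c c $  — expand R → f P
step 4: stack=$ P f  input=f c c $  — match f
step 5: stack=$ P  input=c c $  — error: M[P, c] is empty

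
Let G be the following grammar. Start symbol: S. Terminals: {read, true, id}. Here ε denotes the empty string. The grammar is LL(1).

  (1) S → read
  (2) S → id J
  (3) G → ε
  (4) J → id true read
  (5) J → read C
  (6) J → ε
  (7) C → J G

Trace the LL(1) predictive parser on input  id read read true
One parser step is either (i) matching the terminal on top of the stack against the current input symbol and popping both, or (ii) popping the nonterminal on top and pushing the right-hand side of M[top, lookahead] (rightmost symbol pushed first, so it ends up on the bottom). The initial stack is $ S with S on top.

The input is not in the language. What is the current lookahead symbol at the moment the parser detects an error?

     Stack       Input                Action
  1  $ S         id read read true $  expand S → id J
  2  $ J id      id read read true $  match id
  3  $ J         read read true $     expand J → read C
  4  $ C read    read read true $     match read
  5  $ C         read true $          expand C → J G
  6  $ G J       read true $          expand J → read C
  7  $ G C read  read true $          match read
  8  $ G C       true $               error: M[C, true] is empty

true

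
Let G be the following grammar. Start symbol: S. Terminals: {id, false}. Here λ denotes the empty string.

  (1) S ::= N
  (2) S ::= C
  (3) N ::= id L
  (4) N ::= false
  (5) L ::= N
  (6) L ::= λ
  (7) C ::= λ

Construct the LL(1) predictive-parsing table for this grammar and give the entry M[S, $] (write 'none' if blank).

FIRST(N): from N::=id L we get {id}; from N::=false we get {false}. So FIRST(N) = {false, id}.
FIRST(C): from C::=λ we get {λ}. So FIRST(C) = {λ}.
FIRST(S): from S::=N we get {false, id}; from S::=C we get {λ}. So FIRST(S) = {λ, false, id}.
FIRST(L): from L::=N we get {false, id}; from L::=λ we get {λ}. So FIRST(L) = {λ, false, id}.
FOLLOW(S) includes $ since S is the start symbol.
FOLLOW(S): S appears on no right-hand side. Thus FOLLOW(S) = {$}.
For S ::= N: FIRST(N) = {false, id}, so it goes in M[S, t] for t ∈ {false, id}.
For S ::= C: FIRST(C) = {λ}, so it goes in M[S, t] for t ∈ {}; since λ ∈ FIRST, also for every t ∈ FOLLOW(S) = {$}.

S ::= C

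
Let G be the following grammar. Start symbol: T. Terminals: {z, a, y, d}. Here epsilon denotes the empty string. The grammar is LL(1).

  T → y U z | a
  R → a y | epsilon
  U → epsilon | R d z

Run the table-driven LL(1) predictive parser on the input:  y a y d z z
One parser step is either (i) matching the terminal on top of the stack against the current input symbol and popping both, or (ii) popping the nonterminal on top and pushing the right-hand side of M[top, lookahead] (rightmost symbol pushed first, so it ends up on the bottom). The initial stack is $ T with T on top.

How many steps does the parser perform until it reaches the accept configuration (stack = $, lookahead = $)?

step 1: stack=$ T  input=y a y d z z $  — expand T → y U z
step 2: stack=$ z U y  input=y a y d z z $  — match y
step 3: stack=$ z U  input=a y d z z $  — expand U → R d z
step 4: stack=$ z z d R  input=a y d z z $  — expand R → a y
step 5: stack=$ z z d y a  input=a y d z z $  — match a
step 6: stack=$ z z d y  input=y d z z $  — match y
step 7: stack=$ z z d  input=d z z $  — match d
step 8: stack=$ z z  input=z z $  — match z
step 9: stack=$ z  input=z $  — match z
Accept reached after 9 steps.

9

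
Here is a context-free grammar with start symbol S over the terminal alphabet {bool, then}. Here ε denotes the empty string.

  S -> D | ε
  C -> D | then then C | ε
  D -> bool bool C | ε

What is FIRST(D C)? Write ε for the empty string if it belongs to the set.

{ε, bool, then}

FIRST(D): from D->bool bool C we get {bool}; from D->ε we get {ε}. So FIRST(D) = {ε, bool}.
FIRST(S): from S->D we get {ε, bool}; from S->ε we get {ε}. So FIRST(S) = {ε, bool}.
FIRST(C): from C->D we get {ε, bool}; from C->then then C we get {then}; from C->ε we get {ε}. So FIRST(C) = {ε, bool, then}.
FIRST(D C): take FIRST of each symbol in turn, carrying on past any symbol whose FIRST contains ε; result {ε, bool, then}.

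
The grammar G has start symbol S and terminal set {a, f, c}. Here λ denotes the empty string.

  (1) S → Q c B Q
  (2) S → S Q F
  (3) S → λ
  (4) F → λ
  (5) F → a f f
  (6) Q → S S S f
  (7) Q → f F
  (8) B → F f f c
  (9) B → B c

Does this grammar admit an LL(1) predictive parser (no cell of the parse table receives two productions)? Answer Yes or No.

No

FIRST(S) = {λ, f}
FIRST(F) = {λ, a}
FIRST(Q) = {f}
FIRST(B) = {a, f}
FOLLOW(S) = {$, f}
FOLLOW(F) = {$, a, c, f}
FOLLOW(Q) = {$, a, c, f}
FOLLOW(B) = {c, f}
Cell M[B, a] receives both B → F f f c and B → B c — the grammar is not LL(1).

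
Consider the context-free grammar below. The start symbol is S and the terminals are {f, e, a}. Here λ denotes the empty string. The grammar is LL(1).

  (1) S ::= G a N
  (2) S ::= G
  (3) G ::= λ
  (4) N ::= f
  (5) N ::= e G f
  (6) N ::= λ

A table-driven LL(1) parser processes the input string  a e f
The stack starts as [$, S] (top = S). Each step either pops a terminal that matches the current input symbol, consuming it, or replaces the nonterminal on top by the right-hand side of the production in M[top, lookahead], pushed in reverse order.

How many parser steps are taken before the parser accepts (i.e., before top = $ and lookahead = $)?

7

     Stack    Input    Action
  1  $ S      a e f $  expand S ::= G a N
  2  $ N a G  a e f $  expand G ::= λ
  3  $ N a    a e f $  match a
  4  $ N      e f $    expand N ::= e G f
  5  $ f G e  e f $    match e
  6  $ f G    f $      expand G ::= λ
  7  $ f      f $      match f
Accept reached after 7 steps.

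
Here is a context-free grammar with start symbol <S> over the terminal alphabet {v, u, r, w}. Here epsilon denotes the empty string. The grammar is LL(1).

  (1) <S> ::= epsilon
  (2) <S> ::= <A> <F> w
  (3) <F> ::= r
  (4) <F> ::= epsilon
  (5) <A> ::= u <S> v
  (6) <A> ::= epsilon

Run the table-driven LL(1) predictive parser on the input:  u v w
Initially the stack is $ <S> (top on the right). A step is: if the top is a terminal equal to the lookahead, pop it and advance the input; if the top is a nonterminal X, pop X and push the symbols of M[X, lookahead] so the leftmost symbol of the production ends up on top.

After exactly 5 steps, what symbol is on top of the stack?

     Stack            Input    Action
  1  $ <S>            u v w $  expand <S> ::= <A> <F> w
  2  $ w <F> <A>      u v w $  expand <A> ::= u <S> v
  3  $ w <F> v <S> u  u v w $  match u
  4  $ w <F> v <S>    v w $    expand <S> ::= epsilon
  5  $ w <F> v        v w $    match v
Stack after step 5: $ w <F> (top = <F>).

<F>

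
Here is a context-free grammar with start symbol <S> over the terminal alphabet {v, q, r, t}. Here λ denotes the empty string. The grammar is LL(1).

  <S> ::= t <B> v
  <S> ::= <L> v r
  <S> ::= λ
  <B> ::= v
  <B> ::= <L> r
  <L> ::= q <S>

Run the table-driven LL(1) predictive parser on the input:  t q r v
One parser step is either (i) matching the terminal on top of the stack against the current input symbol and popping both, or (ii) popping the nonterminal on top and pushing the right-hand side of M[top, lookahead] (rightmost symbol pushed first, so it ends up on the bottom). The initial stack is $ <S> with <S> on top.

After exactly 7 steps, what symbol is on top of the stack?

step 1: stack=$ <S>  input=t q r v $  — expand <S> ::= t <B> v
step 2: stack=$ v <B> t  input=t q r v $  — match t
step 3: stack=$ v <B>  input=q r v $  — expand <B> ::= <L> r
step 4: stack=$ v r <L>  input=q r v $  — expand <L> ::= q <S>
step 5: stack=$ v r <S> q  input=q r v $  — match q
step 6: stack=$ v r <S>  input=r v $  — expand <S> ::= λ
step 7: stack=$ v r  input=r v $  — match r
Stack after step 7: $ v (top = v).

v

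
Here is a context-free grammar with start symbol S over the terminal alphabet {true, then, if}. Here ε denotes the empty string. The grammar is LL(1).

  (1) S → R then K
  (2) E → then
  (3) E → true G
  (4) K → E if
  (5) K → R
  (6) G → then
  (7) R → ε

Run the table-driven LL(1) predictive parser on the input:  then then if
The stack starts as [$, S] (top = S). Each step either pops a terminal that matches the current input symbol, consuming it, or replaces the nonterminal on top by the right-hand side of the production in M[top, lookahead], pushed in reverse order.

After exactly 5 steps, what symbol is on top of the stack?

step 1: stack=$ S  input=then then if $  — expand S → R then K
step 2: stack=$ K then R  input=then then if $  — expand R → ε
step 3: stack=$ K then  input=then then if $  — match then
step 4: stack=$ K  input=then if $  — expand K → E if
step 5: stack=$ if E  input=then if $  — expand E → then
Stack after step 5: $ if then (top = then).

then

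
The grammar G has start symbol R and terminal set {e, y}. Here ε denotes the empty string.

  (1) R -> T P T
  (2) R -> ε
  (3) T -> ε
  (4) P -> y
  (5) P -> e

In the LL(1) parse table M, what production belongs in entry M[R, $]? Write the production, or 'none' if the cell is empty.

FIRST(T): from T->ε we get {ε}. So FIRST(T) = {ε}.
FIRST(P): from P->y we get {y}; from P->e we get {e}. So FIRST(P) = {e, y}.
FIRST(R): from R->T P T we get {e, y}; from R->ε we get {ε}. So FIRST(R) = {ε, e, y}.
FOLLOW(R) includes $ since R is the start symbol.
FOLLOW(R): R appears on no right-hand side. Thus FOLLOW(R) = {$}.
For R -> T P T: FIRST(T P T) = {e, y}, so it goes in M[R, t] for t ∈ {e, y}.
For R -> ε: FIRST(ε) = {ε}, so it goes in M[R, t] for t ∈ {}; since ε ∈ FIRST, also for every t ∈ FOLLOW(R) = {$}.

R -> ε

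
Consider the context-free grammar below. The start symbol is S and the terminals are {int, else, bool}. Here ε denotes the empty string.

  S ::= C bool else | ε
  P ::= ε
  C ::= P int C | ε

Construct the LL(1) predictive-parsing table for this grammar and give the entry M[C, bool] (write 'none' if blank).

FIRST(P) = {ε}
FIRST(C) = {ε, int}  (via P int C)
FIRST(S) = {ε, bool, int}  (via C bool else)
FOLLOW(S) includes $ since S is the start symbol.
FOLLOW(C): in S::=C bool else, C is followed by bool else with FIRST {bool}; in C::=P int C, the suffix after C is empty (adds nothing new). Thus FOLLOW(C) = {bool}.
For C ::= P int C: FIRST(P int C) = {int}, so it goes in M[C, t] for t ∈ {int}.
For C ::= ε: FIRST(ε) = {ε}, so it goes in M[C, t] for t ∈ {}; since ε ∈ FIRST, also for every t ∈ FOLLOW(C) = {bool}.

C ::= ε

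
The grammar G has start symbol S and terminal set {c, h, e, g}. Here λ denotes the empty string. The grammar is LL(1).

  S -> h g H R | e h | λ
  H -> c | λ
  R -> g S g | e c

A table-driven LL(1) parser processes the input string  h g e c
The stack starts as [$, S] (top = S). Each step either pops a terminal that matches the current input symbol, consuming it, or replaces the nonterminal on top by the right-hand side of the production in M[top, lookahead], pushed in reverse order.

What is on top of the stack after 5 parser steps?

step 1: stack=$ S  input=h g e c $  — expand S -> h g H R
step 2: stack=$ R H g h  input=h g e c $  — match h
step 3: stack=$ R H g  input=g e c $  — match g
step 4: stack=$ R H  input=e c $  — expand H -> λ
step 5: stack=$ R  input=e c $  — expand R -> e c
Stack after step 5: $ c e (top = e).

e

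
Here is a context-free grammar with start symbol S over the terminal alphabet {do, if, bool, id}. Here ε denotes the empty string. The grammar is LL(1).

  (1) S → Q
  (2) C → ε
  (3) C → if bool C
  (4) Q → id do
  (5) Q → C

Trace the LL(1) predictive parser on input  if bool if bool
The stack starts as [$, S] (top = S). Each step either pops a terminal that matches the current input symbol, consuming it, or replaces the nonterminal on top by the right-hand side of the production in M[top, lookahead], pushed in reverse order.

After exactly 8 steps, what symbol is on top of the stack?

     Stack        Input              Action
  1  $ S          if bool if bool $  expand S → Q
  2  $ Q          if bool if bool $  expand Q → C
  3  $ C          if bool if bool $  expand C → if bool C
  4  $ C bool if  if bool if bool $  match if
  5  $ C bool     bool if bool $     match bool
  6  $ C          if bool $          expand C → if bool C
  7  $ C bool if  if bool $          match if
  8  $ C bool     bool $             match bool
Stack after step 8: $ C (top = C).

C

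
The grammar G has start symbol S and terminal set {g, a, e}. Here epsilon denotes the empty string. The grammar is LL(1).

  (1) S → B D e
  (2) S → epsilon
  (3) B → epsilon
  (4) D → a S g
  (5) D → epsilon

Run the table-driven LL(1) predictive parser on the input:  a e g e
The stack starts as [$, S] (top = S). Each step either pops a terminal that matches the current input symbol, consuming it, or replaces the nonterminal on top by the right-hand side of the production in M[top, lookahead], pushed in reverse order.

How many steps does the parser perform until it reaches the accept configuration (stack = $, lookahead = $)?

step 1: stack=$ S  input=a e g e $  — expand S → B D e
step 2: stack=$ e D B  input=a e g e $  — expand B → epsilon
step 3: stack=$ e D  input=a e g e $  — expand D → a S g
step 4: stack=$ e g S a  input=a e g e $  — match a
step 5: stack=$ e g S  input=e g e $  — expand S → B D e
step 6: stack=$ e g e D B  input=e g e $  — expand B → epsilon
step 7: stack=$ e g e D  input=e g e $  — expand D → epsilon
step 8: stack=$ e g e  input=e g e $  — match e
step 9: stack=$ e g  input=g e $  — match g
step 10: stack=$ e  input=e $  — match e
Accept reached after 10 steps.

10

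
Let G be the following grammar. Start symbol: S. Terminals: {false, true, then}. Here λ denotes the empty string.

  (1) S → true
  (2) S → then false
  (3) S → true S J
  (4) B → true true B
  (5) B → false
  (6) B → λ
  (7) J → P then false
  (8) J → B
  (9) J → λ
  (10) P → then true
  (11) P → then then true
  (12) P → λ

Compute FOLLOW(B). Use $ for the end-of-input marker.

FIRST(S) = {then, true}
FIRST(B) = {λ, false, true}
FIRST(P) = {λ, then}
FIRST(J) = {λ, false, then, true}  (via P then false, B)
FOLLOW(S) includes $ since S is the start symbol.
FOLLOW(S): in S→true S J, S is followed by J with FIRST {λ, false, then, true}; in S→true S J, the suffix after S is nullable (adds nothing new). Thus FOLLOW(S) = {$, false, then, true}.
FOLLOW(J): in S→true S J, the suffix after J is empty, so FOLLOW(J) ⊇ FOLLOW(S) = {$, false, then, true}. Thus FOLLOW(J) = {$, false, then, true}.
FOLLOW(B): in B→true true B, the suffix after B is empty (adds nothing new); in J→B, the suffix after B is empty, so FOLLOW(B) ⊇ FOLLOW(J) = {$, false, then, true}. Thus FOLLOW(B) = {$, false, then, true}.
FOLLOW(P): in J→P then false, P is followed by then false with FIRST {then}. Thus FOLLOW(P) = {then}.

{$, false, then, true}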